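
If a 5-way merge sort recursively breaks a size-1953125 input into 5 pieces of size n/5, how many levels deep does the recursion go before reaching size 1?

For divide and conquer with division factor 5:

Problem sizes at each level:
Level 0: 1953125
Level 1: 390625
Level 2: 78125
Level 3: 15625
Level 4: 3125
Level 5: 625
Level 6: 125
Level 7: 25
Level 8: 5
Level 9: 1

The root is level 0 and the size-1 base case is level 9 (the tree spans levels 0 through 9, i.e. 10 levels counting the root), so the depth is the number of divisions: log_5(1953125) = 9

The recursion tree depth is log_5(1953125) = 9. At each level, the problem size is divided by 5, so it takes 9 divisions to reduce to a base case of size 1. The algorithm makes 5 recursive calls at each level.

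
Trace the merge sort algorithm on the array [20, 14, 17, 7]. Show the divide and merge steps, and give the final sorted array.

Merge sort trace:

Split: [20, 14, 17, 7] -> [20, 14] and [17, 7]
  Split: [20, 14] -> [20] and [14]
  Merge: [20] + [14] -> [14, 20]
  Split: [17, 7] -> [17] and [7]
  Merge: [17] + [7] -> [7, 17]
Merge: [14, 20] + [7, 17] -> [7, 14, 17, 20]

Final sorted array: [7, 14, 17, 20]

The merge sort proceeds by recursively splitting the array and merging sorted halves.
After all merges, the sorted array is [7, 14, 17, 20].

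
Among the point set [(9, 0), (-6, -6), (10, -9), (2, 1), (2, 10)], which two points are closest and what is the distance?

Computing all pairwise distances among 5 points:

d((9, 0), (-6, -6)) = 16.1555
d((9, 0), (10, -9)) = 9.0554
d((9, 0), (2, 1)) = 7.0711 <-- minimum
d((9, 0), (2, 10)) = 12.2066
d((-6, -6), (10, -9)) = 16.2788
d((-6, -6), (2, 1)) = 10.6301
d((-6, -6), (2, 10)) = 17.8885
d((10, -9), (2, 1)) = 12.8062
d((10, -9), (2, 10)) = 20.6155
d((2, 1), (2, 10)) = 9.0

Closest pair: (9, 0) and (2, 1) with distance 7.0711

The closest pair is (9, 0) and (2, 1) with Euclidean distance 7.0711. For 5 points, brute-force pairwise comparison is shown above. For large n, the divide-and-conquer algorithm (sort by x, recurse on halves, check the dividing strip) achieves O(n log n).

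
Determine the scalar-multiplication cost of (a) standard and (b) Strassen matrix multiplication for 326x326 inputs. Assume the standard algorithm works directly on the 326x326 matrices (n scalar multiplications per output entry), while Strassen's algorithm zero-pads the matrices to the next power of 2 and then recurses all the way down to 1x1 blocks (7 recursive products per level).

Matrix multiplication for 326x326 matrices:

Strassen's algorithm requires power-of-2 dimensions. Pad 326x326 to 512x512 (next power of 2).

Standard algorithm: 326^3 = 34645976 multiplications
Strassen's algorithm: 7^(log2(512)) = 7^9 = 40353607 multiplications
Difference: 34645976 - 40353607 = -5707631 (Strassen uses MORE here due to padding overhead — for small or just-over-power-of-2 n, padding can outweigh the per-level savings)

Standard: 34645976 multiplications (326^3). Strassen: 40353607 multiplications (7^9, after padding to 512x512). Strassen reduces 8 recursive multiplications to 7 at each level.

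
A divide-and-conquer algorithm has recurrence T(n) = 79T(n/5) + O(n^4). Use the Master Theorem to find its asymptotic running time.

Master Theorem for T(n) = 79T(n/5) + O(n^4):

a = 79, b = 5, c = 4
log_b(a) = log_5(79) = 2.7149

Case 3: c = 4 > log_5(79) = 2.7149
T(n) = O(n^4) = O(n^4)

For T(n) = 79T(n/5) + O(n^4): log_5(79) = 2.7149. This is Case 3 of the Master Theorem (c > log_b(a), work dominated by root), giving O(n^4).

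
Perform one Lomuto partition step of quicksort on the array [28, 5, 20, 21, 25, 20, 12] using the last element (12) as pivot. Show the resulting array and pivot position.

Lomuto partition with pivot = 12:

Initial array: [28, 5, 20, 21, 25, 20, 12]

arr[0]=28 > 12: no swap
arr[1]=5 <= 12: swap with position 0, array becomes [5, 28, 20, 21, 25, 20, 12]
arr[2]=20 > 12: no swap
arr[3]=21 > 12: no swap
arr[4]=25 > 12: no swap
arr[5]=20 > 12: no swap

Place pivot at position 1: [5, 12, 20, 21, 25, 20, 28]
Pivot position: 1

After partitioning with pivot 12, the array becomes [5, 12, 20, 21, 25, 20, 28]. The pivot is placed at index 1. All elements to the left of the pivot are <= 12, and all elements to the right are > 12.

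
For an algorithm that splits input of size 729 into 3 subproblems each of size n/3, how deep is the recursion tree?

For divide and conquer with division factor 3:

Problem sizes at each level:
Level 0: 729
Level 1: 243
Level 2: 81
Level 3: 27
Level 4: 9
Level 5: 3
Level 6: 1

The root is level 0 and the size-1 base case is level 6 (the tree spans levels 0 through 6, i.e. 7 levels counting the root), so the depth is the number of divisions: log_3(729) = 6

The recursion tree depth is log_3(729) = 6. At each level, the problem size is divided by 3, so it takes 6 divisions to reduce to a base case of size 1. The algorithm makes 3 recursive calls at each level.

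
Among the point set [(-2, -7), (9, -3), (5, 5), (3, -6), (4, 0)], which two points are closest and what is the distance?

Computing all pairwise distances among 5 points:

d((-2, -7), (9, -3)) = 11.7047
d((-2, -7), (5, 5)) = 13.8924
d((-2, -7), (3, -6)) = 5.099 <-- minimum
d((-2, -7), (4, 0)) = 9.2195
d((9, -3), (5, 5)) = 8.9443
d((9, -3), (3, -6)) = 6.7082
d((9, -3), (4, 0)) = 5.831
d((5, 5), (3, -6)) = 11.1803
d((5, 5), (4, 0)) = 5.099 <-- minimum
d((3, -6), (4, 0)) = 6.0828

Minimum distance: 5.099 (tie among 2 pairs: (-2, -7) and (3, -6); (5, 5) and (4, 0))

The minimum Euclidean distance is 5.099. There is a tie: 2 pairs achieve this minimum — (-2, -7) and (3, -6); (5, 5) and (4, 0). Any of these is a valid closest pair. For 5 points, brute-force pairwise comparison is shown above. For large n, the divide-and-conquer algorithm (sort by x, recurse on halves, check the dividing strip) achieves O(n log n).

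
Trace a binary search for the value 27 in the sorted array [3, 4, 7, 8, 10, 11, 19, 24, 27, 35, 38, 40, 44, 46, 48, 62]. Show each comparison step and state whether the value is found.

Binary search for 27 in [3, 4, 7, 8, 10, 11, 19, 24, 27, 35, 38, 40, 44, 46, 48, 62]:

lo=0, hi=15, mid=7, arr[mid]=24 -> 24 < 27, search right half
lo=8, hi=15, mid=11, arr[mid]=40 -> 40 > 27, search left half
lo=8, hi=10, mid=9, arr[mid]=35 -> 35 > 27, search left half
lo=8, hi=8, mid=8, arr[mid]=27 -> Found target at index 8!

Binary search finds 27 at index 8 after 4 comparisons. The search repeatedly halves the search space by comparing with the middle element.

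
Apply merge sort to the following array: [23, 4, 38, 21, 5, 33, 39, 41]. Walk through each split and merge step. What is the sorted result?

Merge sort trace:

Split: [23, 4, 38, 21, 5, 33, 39, 41] -> [23, 4, 38, 21] and [5, 33, 39, 41]
  Split: [23, 4, 38, 21] -> [23, 4] and [38, 21]
    Split: [23, 4] -> [23] and [4]
    Merge: [23] + [4] -> [4, 23]
    Split: [38, 21] -> [38] and [21]
    Merge: [38] + [21] -> [21, 38]
  Merge: [4, 23] + [21, 38] -> [4, 21, 23, 38]
  Split: [5, 33, 39, 41] -> [5, 33] and [39, 41]
    Split: [5, 33] -> [5] and [33]
    Merge: [5] + [33] -> [5, 33]
    Split: [39, 41] -> [39] and [41]
    Merge: [39] + [41] -> [39, 41]
  Merge: [5, 33] + [39, 41] -> [5, 33, 39, 41]
Merge: [4, 21, 23, 38] + [5, 33, 39, 41] -> [4, 5, 21, 23, 33, 38, 39, 41]

Final sorted array: [4, 5, 21, 23, 33, 38, 39, 41]

The merge sort proceeds by recursively splitting the array and merging sorted halves.
After all merges, the sorted array is [4, 5, 21, 23, 33, 38, 39, 41].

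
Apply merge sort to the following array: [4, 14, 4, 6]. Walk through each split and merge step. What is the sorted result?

Merge sort trace:

Split: [4, 14, 4, 6] -> [4, 14] and [4, 6]
  Split: [4, 14] -> [4] and [14]
  Merge: [4] + [14] -> [4, 14]
  Split: [4, 6] -> [4] and [6]
  Merge: [4] + [6] -> [4, 6]
Merge: [4, 14] + [4, 6] -> [4, 4, 6, 14]

Final sorted array: [4, 4, 6, 14]

The merge sort proceeds by recursively splitting the array and merging sorted halves.
After all merges, the sorted array is [4, 4, 6, 14].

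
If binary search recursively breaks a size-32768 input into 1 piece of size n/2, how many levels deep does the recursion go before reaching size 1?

For divide and conquer with division factor 2:

Problem sizes at each level:
Level 0: 32768
Level 1: 16384
Level 2: 8192
Level 3: 4096
Level 4: 2048
Level 5: 1024
Level 6: 512
Level 7: 256
Level 8: 128
Level 9: 64
Level 10: 32
Level 11: 16
Level 12: 8
Level 13: 4
Level 14: 2
Level 15: 1

The root is level 0 and the size-1 base case is level 15 (the tree spans levels 0 through 15, i.e. 16 levels counting the root), so the depth is the number of divisions: log_2(32768) = 15

The recursion tree depth is log_2(32768) = 15. At each level, the problem size is divided by 2, so it takes 15 divisions to reduce to a base case of size 1. The algorithm makes 1 recursive call at each level.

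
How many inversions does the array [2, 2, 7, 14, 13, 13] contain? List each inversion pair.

Finding inversions in [2, 2, 7, 14, 13, 13]:

(3, 4): arr[3]=14 > arr[4]=13
(3, 5): arr[3]=14 > arr[5]=13

Total inversions: 2

The array has 2 inversion(s): (3,4), (3,5). Each pair (i,j) satisfies i < j and arr[i] > arr[j].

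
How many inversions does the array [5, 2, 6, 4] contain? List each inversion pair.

Finding inversions in [5, 2, 6, 4]:

(0, 1): arr[0]=5 > arr[1]=2
(0, 3): arr[0]=5 > arr[3]=4
(2, 3): arr[2]=6 > arr[3]=4

Total inversions: 3

The array has 3 inversion(s): (0,1), (0,3), (2,3). Each pair (i,j) satisfies i < j and arr[i] > arr[j].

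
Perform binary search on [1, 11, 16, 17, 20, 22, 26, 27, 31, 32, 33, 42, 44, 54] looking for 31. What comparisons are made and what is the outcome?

Binary search for 31 in [1, 11, 16, 17, 20, 22, 26, 27, 31, 32, 33, 42, 44, 54]:

lo=0, hi=13, mid=6, arr[mid]=26 -> 26 < 31, search right half
lo=7, hi=13, mid=10, arr[mid]=33 -> 33 > 31, search left half
lo=7, hi=9, mid=8, arr[mid]=31 -> Found target at index 8!

Binary search finds 31 at index 8 after 3 comparisons. The search repeatedly halves the search space by comparing with the middle element.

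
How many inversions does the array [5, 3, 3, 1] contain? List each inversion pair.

Finding inversions in [5, 3, 3, 1]:

(0, 1): arr[0]=5 > arr[1]=3
(0, 2): arr[0]=5 > arr[2]=3
(0, 3): arr[0]=5 > arr[3]=1
(1, 3): arr[1]=3 > arr[3]=1
(2, 3): arr[2]=3 > arr[3]=1

Total inversions: 5

The array has 5 inversion(s): (0,1), (0,2), (0,3), (1,3), (2,3). Each pair (i,j) satisfies i < j and arr[i] > arr[j].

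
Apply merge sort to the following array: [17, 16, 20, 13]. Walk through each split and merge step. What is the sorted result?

Merge sort trace:

Split: [17, 16, 20, 13] -> [17, 16] and [20, 13]
  Split: [17, 16] -> [17] and [16]
  Merge: [17] + [16] -> [16, 17]
  Split: [20, 13] -> [20] and [13]
  Merge: [20] + [13] -> [13, 20]
Merge: [16, 17] + [13, 20] -> [13, 16, 17, 20]

Final sorted array: [13, 16, 17, 20]

The merge sort proceeds by recursively splitting the array and merging sorted halves.
After all merges, the sorted array is [13, 16, 17, 20].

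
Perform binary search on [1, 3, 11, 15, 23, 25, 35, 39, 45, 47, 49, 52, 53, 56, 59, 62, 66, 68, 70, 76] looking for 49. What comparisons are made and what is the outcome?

Binary search for 49 in [1, 3, 11, 15, 23, 25, 35, 39, 45, 47, 49, 52, 53, 56, 59, 62, 66, 68, 70, 76]:

lo=0, hi=19, mid=9, arr[mid]=47 -> 47 < 49, search right half
lo=10, hi=19, mid=14, arr[mid]=59 -> 59 > 49, search left half
lo=10, hi=13, mid=11, arr[mid]=52 -> 52 > 49, search left half
lo=10, hi=10, mid=10, arr[mid]=49 -> Found target at index 10!

Binary search finds 49 at index 10 after 4 comparisons. The search repeatedly halves the search space by comparing with the middle element.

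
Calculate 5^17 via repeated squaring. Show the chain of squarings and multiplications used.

Computing 5^17 by squaring (build up from 5^1; each line after the first costs one multiplication):

5^1 = 5
5^2 = (5^1)^2 = 5^2 = 25
5^4 = (5^2)^2 = 25^2 = 625
5^8 = (5^4)^2 = 625^2 = 390625
5^16 = (5^8)^2 = 390625^2 = 152587890625
5^17 = 5 * 5^16 = 5 * 152587890625 = 762939453125

Result: 762939453125
Multiplications needed: 5 (5 lines after 5^1)

5^17 = 762939453125. Using exponentiation by squaring, this requires 5 multiplications. The key idea: if the exponent is even, square the half-power; if odd, multiply by the base once.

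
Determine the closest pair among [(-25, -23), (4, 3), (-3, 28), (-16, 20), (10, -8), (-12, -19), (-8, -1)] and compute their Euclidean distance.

Computing all pairwise distances among 7 points:

d((-25, -23), (4, 3)) = 38.9487
d((-25, -23), (-3, 28)) = 55.5428
d((-25, -23), (-16, 20)) = 43.9318
d((-25, -23), (10, -8)) = 38.0789
d((-25, -23), (-12, -19)) = 13.6015
d((-25, -23), (-8, -1)) = 27.8029
d((4, 3), (-3, 28)) = 25.9615
d((4, 3), (-16, 20)) = 26.2488
d((4, 3), (10, -8)) = 12.53 <-- minimum
d((4, 3), (-12, -19)) = 27.2029
d((4, 3), (-8, -1)) = 12.6491
d((-3, 28), (-16, 20)) = 15.2643
d((-3, 28), (10, -8)) = 38.2753
d((-3, 28), (-12, -19)) = 47.8539
d((-3, 28), (-8, -1)) = 29.4279
d((-16, 20), (10, -8)) = 38.2099
d((-16, 20), (-12, -19)) = 39.2046
d((-16, 20), (-8, -1)) = 22.4722
d((10, -8), (-12, -19)) = 24.5967
d((10, -8), (-8, -1)) = 19.3132
d((-12, -19), (-8, -1)) = 18.4391

Closest pair: (4, 3) and (10, -8) with distance 12.53

The closest pair is (4, 3) and (10, -8) with Euclidean distance 12.53. For 7 points, brute-force pairwise comparison is shown above. For large n, the divide-and-conquer algorithm (sort by x, recurse on halves, check the dividing strip) achieves O(n log n).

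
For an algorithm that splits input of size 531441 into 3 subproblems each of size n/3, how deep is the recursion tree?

For divide and conquer with division factor 3:

Problem sizes at each level:
Level 0: 531441
Level 1: 177147
Level 2: 59049
Level 3: 19683
Level 4: 6561
Level 5: 2187
Level 6: 729
Level 7: 243
Level 8: 81
Level 9: 27
Level 10: 9
Level 11: 3
Level 12: 1

The root is level 0 and the size-1 base case is level 12 (the tree spans levels 0 through 12, i.e. 13 levels counting the root), so the depth is the number of divisions: log_3(531441) = 12

The recursion tree depth is log_3(531441) = 12. At each level, the problem size is divided by 3, so it takes 12 divisions to reduce to a base case of size 1. The algorithm makes 3 recursive calls at each level.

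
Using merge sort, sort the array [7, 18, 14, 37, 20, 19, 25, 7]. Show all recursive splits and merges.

Merge sort trace:

Split: [7, 18, 14, 37, 20, 19, 25, 7] -> [7, 18, 14, 37] and [20, 19, 25, 7]
  Split: [7, 18, 14, 37] -> [7, 18] and [14, 37]
    Split: [7, 18] -> [7] and [18]
    Merge: [7] + [18] -> [7, 18]
    Split: [14, 37] -> [14] and [37]
    Merge: [14] + [37] -> [14, 37]
  Merge: [7, 18] + [14, 37] -> [7, 14, 18, 37]
  Split: [20, 19, 25, 7] -> [20, 19] and [25, 7]
    Split: [20, 19] -> [20] and [19]
    Merge: [20] + [19] -> [19, 20]
    Split: [25, 7] -> [25] and [7]
    Merge: [25] + [7] -> [7, 25]
  Merge: [19, 20] + [7, 25] -> [7, 19, 20, 25]
Merge: [7, 14, 18, 37] + [7, 19, 20, 25] -> [7, 7, 14, 18, 19, 20, 25, 37]

Final sorted array: [7, 7, 14, 18, 19, 20, 25, 37]

The merge sort proceeds by recursively splitting the array and merging sorted halves.
After all merges, the sorted array is [7, 7, 14, 18, 19, 20, 25, 37].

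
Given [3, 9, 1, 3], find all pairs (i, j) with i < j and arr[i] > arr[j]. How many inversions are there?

Finding inversions in [3, 9, 1, 3]:

(0, 2): arr[0]=3 > arr[2]=1
(1, 2): arr[1]=9 > arr[2]=1
(1, 3): arr[1]=9 > arr[3]=3

Total inversions: 3

The array has 3 inversion(s): (0,2), (1,2), (1,3). Each pair (i,j) satisfies i < j and arr[i] > arr[j].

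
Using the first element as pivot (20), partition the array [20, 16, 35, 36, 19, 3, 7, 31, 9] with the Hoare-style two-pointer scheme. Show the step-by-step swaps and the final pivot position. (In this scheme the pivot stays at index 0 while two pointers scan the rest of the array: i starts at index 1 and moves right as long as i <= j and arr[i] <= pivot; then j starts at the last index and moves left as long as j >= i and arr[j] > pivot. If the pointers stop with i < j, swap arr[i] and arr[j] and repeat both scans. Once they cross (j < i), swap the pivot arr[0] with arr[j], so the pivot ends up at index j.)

Hoare-style two-pointer partition with pivot = 20:

Initial array: [20, 16, 35, 36, 19, 3, 7, 31, 9]

Pointers start at i = 1, j = 8.
i stops at index 2 (arr[2]=35 > 20), j stops at index 8 (arr[8]=9 <= 20): swap arr[2] and arr[8], array becomes [20, 16, 9, 36, 19, 3, 7, 31, 35]
i stops at index 3 (arr[3]=36 > 20), j stops at index 6 (arr[6]=7 <= 20): swap arr[3] and arr[6], array becomes [20, 16, 9, 7, 19, 3, 36, 31, 35]
i ends at 6, j ends at 5: the pointers have crossed (j < i), so scanning stops.

Swap pivot arr[0] with arr[5] to place pivot at position 5: [3, 16, 9, 7, 19, 20, 36, 31, 35]
Pivot position: 5

After partitioning with pivot 20, the array becomes [3, 16, 9, 7, 19, 20, 36, 31, 35]. The pivot is placed at index 5. All elements to the left of the pivot are <= 20, and all elements to the right are > 20.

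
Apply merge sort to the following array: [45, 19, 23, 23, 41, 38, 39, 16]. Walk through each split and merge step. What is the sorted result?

Merge sort trace:

Split: [45, 19, 23, 23, 41, 38, 39, 16] -> [45, 19, 23, 23] and [41, 38, 39, 16]
  Split: [45, 19, 23, 23] -> [45, 19] and [23, 23]
    Split: [45, 19] -> [45] and [19]
    Merge: [45] + [19] -> [19, 45]
    Split: [23, 23] -> [23] and [23]
    Merge: [23] + [23] -> [23, 23]
  Merge: [19, 45] + [23, 23] -> [19, 23, 23, 45]
  Split: [41, 38, 39, 16] -> [41, 38] and [39, 16]
    Split: [41, 38] -> [41] and [38]
    Merge: [41] + [38] -> [38, 41]
    Split: [39, 16] -> [39] and [16]
    Merge: [39] + [16] -> [16, 39]
  Merge: [38, 41] + [16, 39] -> [16, 38, 39, 41]
Merge: [19, 23, 23, 45] + [16, 38, 39, 41] -> [16, 19, 23, 23, 38, 39, 41, 45]

Final sorted array: [16, 19, 23, 23, 38, 39, 41, 45]

The merge sort proceeds by recursively splitting the array and merging sorted halves.
After all merges, the sorted array is [16, 19, 23, 23, 38, 39, 41, 45].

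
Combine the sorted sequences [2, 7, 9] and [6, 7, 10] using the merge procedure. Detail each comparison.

Merging process:

Compare 2 vs 6: take 2 from left. Merged: [2]
Compare 7 vs 6: take 6 from right. Merged: [2, 6]
Compare 7 vs 7: take 7 from left. Merged: [2, 6, 7]
Compare 9 vs 7: take 7 from right. Merged: [2, 6, 7, 7]
Compare 9 vs 10: take 9 from left. Merged: [2, 6, 7, 7, 9]
Append remaining from right: [10]. Merged: [2, 6, 7, 7, 9, 10]

Final merged array: [2, 6, 7, 7, 9, 10]
Total comparisons: 5

The merged array is [2, 6, 7, 7, 9, 10], requiring 5 comparisons. The merge step runs in O(n) time where n is the total number of elements.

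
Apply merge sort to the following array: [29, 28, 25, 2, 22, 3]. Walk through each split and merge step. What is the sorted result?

Merge sort trace:

Split: [29, 28, 25, 2, 22, 3] -> [29, 28, 25] and [2, 22, 3]
  Split: [29, 28, 25] -> [29] and [28, 25]
    Split: [28, 25] -> [28] and [25]
    Merge: [28] + [25] -> [25, 28]
  Merge: [29] + [25, 28] -> [25, 28, 29]
  Split: [2, 22, 3] -> [2] and [22, 3]
    Split: [22, 3] -> [22] and [3]
    Merge: [22] + [3] -> [3, 22]
  Merge: [2] + [3, 22] -> [2, 3, 22]
Merge: [25, 28, 29] + [2, 3, 22] -> [2, 3, 22, 25, 28, 29]

Final sorted array: [2, 3, 22, 25, 28, 29]

The merge sort proceeds by recursively splitting the array and merging sorted halves.
After all merges, the sorted array is [2, 3, 22, 25, 28, 29].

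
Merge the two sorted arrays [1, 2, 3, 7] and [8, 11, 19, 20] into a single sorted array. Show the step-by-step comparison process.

Merging process:

Compare 1 vs 8: take 1 from left. Merged: [1]
Compare 2 vs 8: take 2 from left. Merged: [1, 2]
Compare 3 vs 8: take 3 from left. Merged: [1, 2, 3]
Compare 7 vs 8: take 7 from left. Merged: [1, 2, 3, 7]
Append remaining from right: [8, 11, 19, 20]. Merged: [1, 2, 3, 7, 8, 11, 19, 20]

Final merged array: [1, 2, 3, 7, 8, 11, 19, 20]
Total comparisons: 4

The merged array is [1, 2, 3, 7, 8, 11, 19, 20], requiring 4 comparisons. The merge step runs in O(n) time where n is the total number of elements.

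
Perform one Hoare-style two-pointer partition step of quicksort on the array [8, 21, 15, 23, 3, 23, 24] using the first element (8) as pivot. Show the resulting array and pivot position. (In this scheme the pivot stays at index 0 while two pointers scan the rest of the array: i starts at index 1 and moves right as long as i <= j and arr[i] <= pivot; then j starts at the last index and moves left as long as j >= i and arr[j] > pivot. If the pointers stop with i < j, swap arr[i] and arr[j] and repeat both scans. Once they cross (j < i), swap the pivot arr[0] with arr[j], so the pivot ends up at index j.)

Hoare-style two-pointer partition with pivot = 8:

Initial array: [8, 21, 15, 23, 3, 23, 24]

Pointers start at i = 1, j = 6.
i stops at index 1 (arr[1]=21 > 8), j stops at index 4 (arr[4]=3 <= 8): swap arr[1] and arr[4], array becomes [8, 3, 15, 23, 21, 23, 24]
i ends at 2, j ends at 1: the pointers have crossed (j < i), so scanning stops.

Swap pivot arr[0] with arr[1] to place pivot at position 1: [3, 8, 15, 23, 21, 23, 24]
Pivot position: 1

After partitioning with pivot 8, the array becomes [3, 8, 15, 23, 21, 23, 24]. The pivot is placed at index 1. All elements to the left of the pivot are <= 8, and all elements to the right are > 8.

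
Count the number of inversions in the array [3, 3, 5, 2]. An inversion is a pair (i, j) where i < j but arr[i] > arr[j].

Finding inversions in [3, 3, 5, 2]:

(0, 3): arr[0]=3 > arr[3]=2
(1, 3): arr[1]=3 > arr[3]=2
(2, 3): arr[2]=5 > arr[3]=2

Total inversions: 3

The array has 3 inversion(s): (0,3), (1,3), (2,3). Each pair (i,j) satisfies i < j and arr[i] > arr[j].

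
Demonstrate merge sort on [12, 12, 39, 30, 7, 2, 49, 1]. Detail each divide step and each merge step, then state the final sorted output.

Merge sort trace:

Split: [12, 12, 39, 30, 7, 2, 49, 1] -> [12, 12, 39, 30] and [7, 2, 49, 1]
  Split: [12, 12, 39, 30] -> [12, 12] and [39, 30]
    Split: [12, 12] -> [12] and [12]
    Merge: [12] + [12] -> [12, 12]
    Split: [39, 30] -> [39] and [30]
    Merge: [39] + [30] -> [30, 39]
  Merge: [12, 12] + [30, 39] -> [12, 12, 30, 39]
  Split: [7, 2, 49, 1] -> [7, 2] and [49, 1]
    Split: [7, 2] -> [7] and [2]
    Merge: [7] + [2] -> [2, 7]
    Split: [49, 1] -> [49] and [1]
    Merge: [49] + [1] -> [1, 49]
  Merge: [2, 7] + [1, 49] -> [1, 2, 7, 49]
Merge: [12, 12, 30, 39] + [1, 2, 7, 49] -> [1, 2, 7, 12, 12, 30, 39, 49]

Final sorted array: [1, 2, 7, 12, 12, 30, 39, 49]

The merge sort proceeds by recursively splitting the array and merging sorted halves.
After all merges, the sorted array is [1, 2, 7, 12, 12, 30, 39, 49].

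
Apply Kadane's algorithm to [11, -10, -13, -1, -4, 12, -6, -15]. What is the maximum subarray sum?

Using Kadane's algorithm on [11, -10, -13, -1, -4, 12, -6, -15]:

Scanning through the array:
Position 1 (value -10): max_ending_here = 1, max_so_far = 11
Position 2 (value -13): max_ending_here = -12, max_so_far = 11
Position 3 (value -1): max_ending_here = -1, max_so_far = 11
Position 4 (value -4): max_ending_here = -4, max_so_far = 11
Position 5 (value 12): max_ending_here = 12, max_so_far = 12
Position 6 (value -6): max_ending_here = 6, max_so_far = 12
Position 7 (value -15): max_ending_here = -9, max_so_far = 12

Maximum subarray: [12]
Maximum sum: 12

The maximum subarray is [12] with sum 12. This subarray runs from index 5 to index 5.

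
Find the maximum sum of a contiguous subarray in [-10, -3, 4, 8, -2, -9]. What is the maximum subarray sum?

Using Kadane's algorithm on [-10, -3, 4, 8, -2, -9]:

Scanning through the array:
Position 1 (value -3): max_ending_here = -3, max_so_far = -3
Position 2 (value 4): max_ending_here = 4, max_so_far = 4
Position 3 (value 8): max_ending_here = 12, max_so_far = 12
Position 4 (value -2): max_ending_here = 10, max_so_far = 12
Position 5 (value -9): max_ending_here = 1, max_so_far = 12

Maximum subarray: [4, 8]
Maximum sum: 12

The maximum subarray is [4, 8] with sum 12. This subarray runs from index 2 to index 3.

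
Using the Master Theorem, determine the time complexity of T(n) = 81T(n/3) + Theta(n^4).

Master Theorem for T(n) = 81T(n/3) + O(n^4):

a = 81, b = 3, c = 4
log_b(a) = log_3(81) = 4.0000

Case 2: c = 4 = log_3(81) = 4.0000
T(n) = O(n^4 log n) = O(n^4 log n)

For T(n) = 81T(n/3) + O(n^4): log_3(81) = 4.0000. This is Case 2 of the Master Theorem (c = log_b(a), equal work at all levels), giving O(n^4 log n).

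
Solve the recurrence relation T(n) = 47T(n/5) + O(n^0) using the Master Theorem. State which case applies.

Master Theorem for T(n) = 47T(n/5) + O(n^0):

a = 47, b = 5, c = 0
log_b(a) = log_5(47) = 2.3922

Case 1: c = 0 < log_5(47) = 2.3922
T(n) = O(n^(log_5 47))

For T(n) = 47T(n/5) + O(n^0): log_5(47) = 2.3922. This is Case 1 of the Master Theorem (c < log_b(a), work dominated by leaves), giving O(n^(log_5 47)).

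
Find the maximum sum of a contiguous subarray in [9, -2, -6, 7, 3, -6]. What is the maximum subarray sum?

Using Kadane's algorithm on [9, -2, -6, 7, 3, -6]:

Scanning through the array:
Position 1 (value -2): max_ending_here = 7, max_so_far = 9
Position 2 (value -6): max_ending_here = 1, max_so_far = 9
Position 3 (value 7): max_ending_here = 8, max_so_far = 9
Position 4 (value 3): max_ending_here = 11, max_so_far = 11
Position 5 (value -6): max_ending_here = 5, max_so_far = 11

Maximum subarray: [9, -2, -6, 7, 3]
Maximum sum: 11

The maximum subarray is [9, -2, -6, 7, 3] with sum 11. This subarray runs from index 0 to index 4.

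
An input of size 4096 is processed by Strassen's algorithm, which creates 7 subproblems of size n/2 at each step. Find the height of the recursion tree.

For divide and conquer with division factor 2:

Problem sizes at each level:
Level 0: 4096
Level 1: 2048
Level 2: 1024
Level 3: 512
Level 4: 256
Level 5: 128
Level 6: 64
Level 7: 32
Level 8: 16
Level 9: 8
Level 10: 4
Level 11: 2
Level 12: 1

The root is level 0 and the size-1 base case is level 12 (the tree spans levels 0 through 12, i.e. 13 levels counting the root), so the depth is the number of divisions: log_2(4096) = 12

The recursion tree depth is log_2(4096) = 12. At each level, the problem size is divided by 2, so it takes 12 divisions to reduce to a base case of size 1. The algorithm makes 7 recursive calls at each level.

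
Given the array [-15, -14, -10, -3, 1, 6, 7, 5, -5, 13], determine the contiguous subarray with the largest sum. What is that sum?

Using Kadane's algorithm on [-15, -14, -10, -3, 1, 6, 7, 5, -5, 13]:

Scanning through the array:
Position 1 (value -14): max_ending_here = -14, max_so_far = -14
Position 2 (value -10): max_ending_here = -10, max_so_far = -10
Position 3 (value -3): max_ending_here = -3, max_so_far = -3
Position 4 (value 1): max_ending_here = 1, max_so_far = 1
Position 5 (value 6): max_ending_here = 7, max_so_far = 7
Position 6 (value 7): max_ending_here = 14, max_so_far = 14
Position 7 (value 5): max_ending_here = 19, max_so_far = 19
Position 8 (value -5): max_ending_here = 14, max_so_far = 19
Position 9 (value 13): max_ending_here = 27, max_so_far = 27

Maximum subarray: [1, 6, 7, 5, -5, 13]
Maximum sum: 27

The maximum subarray is [1, 6, 7, 5, -5, 13] with sum 27. This subarray runs from index 4 to index 9.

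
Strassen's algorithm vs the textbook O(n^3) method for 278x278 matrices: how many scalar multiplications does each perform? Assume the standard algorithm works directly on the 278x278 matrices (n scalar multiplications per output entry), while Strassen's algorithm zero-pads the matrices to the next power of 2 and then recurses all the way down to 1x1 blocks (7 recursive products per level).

Matrix multiplication for 278x278 matrices:

Strassen's algorithm requires power-of-2 dimensions. Pad 278x278 to 512x512 (next power of 2).

Standard algorithm: 278^3 = 21484952 multiplications
Strassen's algorithm: 7^(log2(512)) = 7^9 = 40353607 multiplications
Difference: 21484952 - 40353607 = -18868655 (Strassen uses MORE here due to padding overhead — for small or just-over-power-of-2 n, padding can outweigh the per-level savings)

Standard: 21484952 multiplications (278^3). Strassen: 40353607 multiplications (7^9, after padding to 512x512). Strassen reduces 8 recursive multiplications to 7 at each level.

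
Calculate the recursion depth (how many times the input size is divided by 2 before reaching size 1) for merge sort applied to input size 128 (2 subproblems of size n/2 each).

For divide and conquer with division factor 2:

Problem sizes at each level:
Level 0: 128
Level 1: 64
Level 2: 32
Level 3: 16
Level 4: 8
Level 5: 4
Level 6: 2
Level 7: 1

The root is level 0 and the size-1 base case is level 7 (the tree spans levels 0 through 7, i.e. 8 levels counting the root), so the depth is the number of divisions: log_2(128) = 7

The recursion tree depth is log_2(128) = 7. At each level, the problem size is divided by 2, so it takes 7 divisions to reduce to a base case of size 1. The algorithm makes 2 recursive calls at each level.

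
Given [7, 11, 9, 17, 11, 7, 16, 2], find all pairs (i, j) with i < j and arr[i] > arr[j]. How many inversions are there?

Finding inversions in [7, 11, 9, 17, 11, 7, 16, 2]:

(0, 7): arr[0]=7 > arr[7]=2
(1, 2): arr[1]=11 > arr[2]=9
(1, 5): arr[1]=11 > arr[5]=7
(1, 7): arr[1]=11 > arr[7]=2
(2, 5): arr[2]=9 > arr[5]=7
(2, 7): arr[2]=9 > arr[7]=2
(3, 4): arr[3]=17 > arr[4]=11
(3, 5): arr[3]=17 > arr[5]=7
(3, 6): arr[3]=17 > arr[6]=16
(3, 7): arr[3]=17 > arr[7]=2
(4, 5): arr[4]=11 > arr[5]=7
(4, 7): arr[4]=11 > arr[7]=2
(5, 7): arr[5]=7 > arr[7]=2
(6, 7): arr[6]=16 > arr[7]=2

Total inversions: 14

The array has 14 inversion(s): (0,7), (1,2), (1,5), (1,7), (2,5), (2,7), (3,4), (3,5), (3,6), (3,7), (4,5), (4,7), (5,7), (6,7). Each pair (i,j) satisfies i < j and arr[i] > arr[j].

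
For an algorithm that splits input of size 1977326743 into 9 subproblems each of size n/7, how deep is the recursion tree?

For divide and conquer with division factor 7:

Problem sizes at each level:
Level 0: 1977326743
Level 1: 282475249
Level 2: 40353607
Level 3: 5764801
Level 4: 823543
Level 5: 117649
Level 6: 16807
Level 7: 2401
Level 8: 343
Level 9: 49
Level 10: 7
Level 11: 1

The root is level 0 and the size-1 base case is level 11 (the tree spans levels 0 through 11, i.e. 12 levels counting the root), so the depth is the number of divisions: log_7(1977326743) = 11

The recursion tree depth is log_7(1977326743) = 11. At each level, the problem size is divided by 7, so it takes 11 divisions to reduce to a base case of size 1. The algorithm makes 9 recursive calls at each level.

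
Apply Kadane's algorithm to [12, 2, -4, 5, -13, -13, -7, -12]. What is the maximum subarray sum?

Using Kadane's algorithm on [12, 2, -4, 5, -13, -13, -7, -12]:

Scanning through the array:
Position 1 (value 2): max_ending_here = 14, max_so_far = 14
Position 2 (value -4): max_ending_here = 10, max_so_far = 14
Position 3 (value 5): max_ending_here = 15, max_so_far = 15
Position 4 (value -13): max_ending_here = 2, max_so_far = 15
Position 5 (value -13): max_ending_here = -11, max_so_far = 15
Position 6 (value -7): max_ending_here = -7, max_so_far = 15
Position 7 (value -12): max_ending_here = -12, max_so_far = 15

Maximum subarray: [12, 2, -4, 5]
Maximum sum: 15

The maximum subarray is [12, 2, -4, 5] with sum 15. This subarray runs from index 0 to index 3.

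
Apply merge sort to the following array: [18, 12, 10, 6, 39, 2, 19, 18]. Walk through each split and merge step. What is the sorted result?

Merge sort trace:

Split: [18, 12, 10, 6, 39, 2, 19, 18] -> [18, 12, 10, 6] and [39, 2, 19, 18]
  Split: [18, 12, 10, 6] -> [18, 12] and [10, 6]
    Split: [18, 12] -> [18] and [12]
    Merge: [18] + [12] -> [12, 18]
    Split: [10, 6] -> [10] and [6]
    Merge: [10] + [6] -> [6, 10]
  Merge: [12, 18] + [6, 10] -> [6, 10, 12, 18]
  Split: [39, 2, 19, 18] -> [39, 2] and [19, 18]
    Split: [39, 2] -> [39] and [2]
    Merge: [39] + [2] -> [2, 39]
    Split: [19, 18] -> [19] and [18]
    Merge: [19] + [18] -> [18, 19]
  Merge: [2, 39] + [18, 19] -> [2, 18, 19, 39]
Merge: [6, 10, 12, 18] + [2, 18, 19, 39] -> [2, 6, 10, 12, 18, 18, 19, 39]

Final sorted array: [2, 6, 10, 12, 18, 18, 19, 39]

The merge sort proceeds by recursively splitting the array and merging sorted halves.
After all merges, the sorted array is [2, 6, 10, 12, 18, 18, 19, 39].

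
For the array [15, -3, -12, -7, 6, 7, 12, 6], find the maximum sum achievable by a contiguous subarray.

Using Kadane's algorithm on [15, -3, -12, -7, 6, 7, 12, 6]:

Scanning through the array:
Position 1 (value -3): max_ending_here = 12, max_so_far = 15
Position 2 (value -12): max_ending_here = 0, max_so_far = 15
Position 3 (value -7): max_ending_here = -7, max_so_far = 15
Position 4 (value 6): max_ending_here = 6, max_so_far = 15
Position 5 (value 7): max_ending_here = 13, max_so_far = 15
Position 6 (value 12): max_ending_here = 25, max_so_far = 25
Position 7 (value 6): max_ending_here = 31, max_so_far = 31

Maximum subarray: [6, 7, 12, 6]
Maximum sum: 31

The maximum subarray is [6, 7, 12, 6] with sum 31. This subarray runs from index 4 to index 7.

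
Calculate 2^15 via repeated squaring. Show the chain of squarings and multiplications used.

Computing 2^15 by squaring (build up from 2^1; each line after the first costs one multiplication):

2^1 = 2
2^2 = (2^1)^2 = 2^2 = 4
2^3 = 2 * 2^2 = 2 * 4 = 8
2^6 = (2^3)^2 = 8^2 = 64
2^7 = 2 * 2^6 = 2 * 64 = 128
2^14 = (2^7)^2 = 128^2 = 16384
2^15 = 2 * 2^14 = 2 * 16384 = 32768

Result: 32768
Multiplications needed: 6 (6 lines after 2^1)

2^15 = 32768. Using exponentiation by squaring, this requires 6 multiplications. The key idea: if the exponent is even, square the half-power; if odd, multiply by the base once.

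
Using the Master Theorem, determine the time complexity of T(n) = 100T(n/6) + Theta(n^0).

Master Theorem for T(n) = 100T(n/6) + O(n^0):

a = 100, b = 6, c = 0
log_b(a) = log_6(100) = 2.5702

Case 1: c = 0 < log_6(100) = 2.5702
T(n) = O(n^(log_6 100))

For T(n) = 100T(n/6) + O(n^0): log_6(100) = 2.5702. This is Case 1 of the Master Theorem (c < log_b(a), work dominated by leaves), giving O(n^(log_6 100)).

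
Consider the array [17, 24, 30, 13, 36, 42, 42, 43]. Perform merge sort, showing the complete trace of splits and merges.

Merge sort trace:

Split: [17, 24, 30, 13, 36, 42, 42, 43] -> [17, 24, 30, 13] and [36, 42, 42, 43]
  Split: [17, 24, 30, 13] -> [17, 24] and [30, 13]
    Split: [17, 24] -> [17] and [24]
    Merge: [17] + [24] -> [17, 24]
    Split: [30, 13] -> [30] and [13]
    Merge: [30] + [13] -> [13, 30]
  Merge: [17, 24] + [13, 30] -> [13, 17, 24, 30]
  Split: [36, 42, 42, 43] -> [36, 42] and [42, 43]
    Split: [36, 42] -> [36] and [42]
    Merge: [36] + [42] -> [36, 42]
    Split: [42, 43] -> [42] and [43]
    Merge: [42] + [43] -> [42, 43]
  Merge: [36, 42] + [42, 43] -> [36, 42, 42, 43]
Merge: [13, 17, 24, 30] + [36, 42, 42, 43] -> [13, 17, 24, 30, 36, 42, 42, 43]

Final sorted array: [13, 17, 24, 30, 36, 42, 42, 43]

The merge sort proceeds by recursively splitting the array and merging sorted halves.
After all merges, the sorted array is [13, 17, 24, 30, 36, 42, 42, 43].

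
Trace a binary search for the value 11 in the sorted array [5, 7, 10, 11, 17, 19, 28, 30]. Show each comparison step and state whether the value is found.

Binary search for 11 in [5, 7, 10, 11, 17, 19, 28, 30]:

lo=0, hi=7, mid=3, arr[mid]=11 -> Found target at index 3!

Binary search finds 11 at index 3 after 1 comparisons. The search repeatedly halves the search space by comparing with the middle element.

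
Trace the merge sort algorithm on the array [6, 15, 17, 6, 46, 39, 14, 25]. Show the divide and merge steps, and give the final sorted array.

Merge sort trace:

Split: [6, 15, 17, 6, 46, 39, 14, 25] -> [6, 15, 17, 6] and [46, 39, 14, 25]
  Split: [6, 15, 17, 6] -> [6, 15] and [17, 6]
    Split: [6, 15] -> [6] and [15]
    Merge: [6] + [15] -> [6, 15]
    Split: [17, 6] -> [17] and [6]
    Merge: [17] + [6] -> [6, 17]
  Merge: [6, 15] + [6, 17] -> [6, 6, 15, 17]
  Split: [46, 39, 14, 25] -> [46, 39] and [14, 25]
    Split: [46, 39] -> [46] and [39]
    Merge: [46] + [39] -> [39, 46]
    Split: [14, 25] -> [14] and [25]
    Merge: [14] + [25] -> [14, 25]
  Merge: [39, 46] + [14, 25] -> [14, 25, 39, 46]
Merge: [6, 6, 15, 17] + [14, 25, 39, 46] -> [6, 6, 14, 15, 17, 25, 39, 46]

Final sorted array: [6, 6, 14, 15, 17, 25, 39, 46]

The merge sort proceeds by recursively splitting the array and merging sorted halves.
After all merges, the sorted array is [6, 6, 14, 15, 17, 25, 39, 46].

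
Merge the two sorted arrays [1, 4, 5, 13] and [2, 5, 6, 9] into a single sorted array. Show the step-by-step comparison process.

Merging process:

Compare 1 vs 2: take 1 from left. Merged: [1]
Compare 4 vs 2: take 2 from right. Merged: [1, 2]
Compare 4 vs 5: take 4 from left. Merged: [1, 2, 4]
Compare 5 vs 5: take 5 from left. Merged: [1, 2, 4, 5]
Compare 13 vs 5: take 5 from right. Merged: [1, 2, 4, 5, 5]
Compare 13 vs 6: take 6 from right. Merged: [1, 2, 4, 5, 5, 6]
Compare 13 vs 9: take 9 from right. Merged: [1, 2, 4, 5, 5, 6, 9]
Append remaining from left: [13]. Merged: [1, 2, 4, 5, 5, 6, 9, 13]

Final merged array: [1, 2, 4, 5, 5, 6, 9, 13]
Total comparisons: 7

The merged array is [1, 2, 4, 5, 5, 6, 9, 13], requiring 7 comparisons. The merge step runs in O(n) time where n is the total number of elements.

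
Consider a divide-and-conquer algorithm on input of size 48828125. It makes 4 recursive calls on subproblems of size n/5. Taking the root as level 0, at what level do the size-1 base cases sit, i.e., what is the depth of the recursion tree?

For divide and conquer with division factor 5:

Problem sizes at each level:
Level 0: 48828125
Level 1: 9765625
Level 2: 1953125
Level 3: 390625
Level 4: 78125
Level 5: 15625
Level 6: 3125
Level 7: 625
Level 8: 125
Level 9: 25
Level 10: 5
Level 11: 1

The root is level 0 and the size-1 base case is level 11 (the tree spans levels 0 through 11, i.e. 12 levels counting the root), so the depth is the number of divisions: log_5(48828125) = 11

The recursion tree depth is log_5(48828125) = 11. At each level, the problem size is divided by 5, so it takes 11 divisions to reduce to a base case of size 1. The algorithm makes 4 recursive calls at each level.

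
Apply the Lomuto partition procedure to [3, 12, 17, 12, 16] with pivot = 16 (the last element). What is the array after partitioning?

Lomuto partition with pivot = 16:

Initial array: [3, 12, 17, 12, 16]

arr[0]=3 <= 16: swap with position 0, array becomes [3, 12, 17, 12, 16]
arr[1]=12 <= 16: swap with position 1, array becomes [3, 12, 17, 12, 16]
arr[2]=17 > 16: no swap
arr[3]=12 <= 16: swap with position 2, array becomes [3, 12, 12, 17, 16]

Place pivot at position 3: [3, 12, 12, 16, 17]
Pivot position: 3

After partitioning with pivot 16, the array becomes [3, 12, 12, 16, 17]. The pivot is placed at index 3. All elements to the left of the pivot are <= 16, and all elements to the right are > 16.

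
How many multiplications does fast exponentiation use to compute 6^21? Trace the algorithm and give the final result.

Computing 6^21 by squaring (build up from 6^1; each line after the first costs one multiplication):

6^1 = 6
6^2 = (6^1)^2 = 6^2 = 36
6^4 = (6^2)^2 = 36^2 = 1296
6^5 = 6 * 6^4 = 6 * 1296 = 7776
6^10 = (6^5)^2 = 7776^2 = 60466176
6^20 = (6^10)^2 = 60466176^2 = 3656158440062976
6^21 = 6 * 6^20 = 6 * 3656158440062976 = 21936950640377856

Result: 21936950640377856
Multiplications needed: 6 (6 lines after 6^1)

6^21 = 21936950640377856. Using exponentiation by squaring, this requires 6 multiplications. The key idea: if the exponent is even, square the half-power; if odd, multiply by the base once.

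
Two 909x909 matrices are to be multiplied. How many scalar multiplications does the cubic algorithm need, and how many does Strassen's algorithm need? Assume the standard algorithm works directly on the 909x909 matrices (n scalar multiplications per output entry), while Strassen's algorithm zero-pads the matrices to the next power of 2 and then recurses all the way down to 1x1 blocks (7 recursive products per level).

Matrix multiplication for 909x909 matrices:

Strassen's algorithm requires power-of-2 dimensions. Pad 909x909 to 1024x1024 (next power of 2).

Standard algorithm: 909^3 = 751089429 multiplications
Strassen's algorithm: 7^(log2(1024)) = 7^10 = 282475249 multiplications
Savings: 751089429 - 282475249 = 468614180 multiplications

Standard: 751089429 multiplications (909^3). Strassen: 282475249 multiplications (7^10, after padding to 1024x1024). Strassen reduces 8 recursive multiplications to 7 at each level.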